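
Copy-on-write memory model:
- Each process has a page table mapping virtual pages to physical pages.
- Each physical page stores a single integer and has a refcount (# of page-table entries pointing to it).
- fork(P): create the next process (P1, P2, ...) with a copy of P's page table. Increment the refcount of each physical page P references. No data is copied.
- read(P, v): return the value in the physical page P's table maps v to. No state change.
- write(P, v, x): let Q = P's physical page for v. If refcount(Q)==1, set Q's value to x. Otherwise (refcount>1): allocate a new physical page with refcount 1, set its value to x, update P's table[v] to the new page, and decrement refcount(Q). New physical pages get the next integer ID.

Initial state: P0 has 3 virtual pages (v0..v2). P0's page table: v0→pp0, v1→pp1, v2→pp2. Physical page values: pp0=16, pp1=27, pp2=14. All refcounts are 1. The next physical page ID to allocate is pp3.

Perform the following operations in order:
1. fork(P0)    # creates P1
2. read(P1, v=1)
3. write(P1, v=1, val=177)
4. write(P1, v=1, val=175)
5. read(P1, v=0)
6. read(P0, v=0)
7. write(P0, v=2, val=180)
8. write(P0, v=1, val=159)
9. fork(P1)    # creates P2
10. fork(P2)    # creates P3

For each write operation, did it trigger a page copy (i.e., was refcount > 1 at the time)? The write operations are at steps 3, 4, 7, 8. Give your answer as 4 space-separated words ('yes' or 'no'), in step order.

Op 1: fork(P0) -> P1. 3 ppages; refcounts: pp0:2 pp1:2 pp2:2
Op 2: read(P1, v1) -> 27. No state change.
Op 3: write(P1, v1, 177). refcount(pp1)=2>1 -> COPY to pp3. 4 ppages; refcounts: pp0:2 pp1:1 pp2:2 pp3:1
Op 4: write(P1, v1, 175). refcount(pp3)=1 -> write in place. 4 ppages; refcounts: pp0:2 pp1:1 pp2:2 pp3:1
Op 5: read(P1, v0) -> 16. No state change.
Op 6: read(P0, v0) -> 16. No state change.
Op 7: write(P0, v2, 180). refcount(pp2)=2>1 -> COPY to pp4. 5 ppages; refcounts: pp0:2 pp1:1 pp2:1 pp3:1 pp4:1
Op 8: write(P0, v1, 159). refcount(pp1)=1 -> write in place. 5 ppages; refcounts: pp0:2 pp1:1 pp2:1 pp3:1 pp4:1
Op 9: fork(P1) -> P2. 5 ppages; refcounts: pp0:3 pp1:1 pp2:2 pp3:2 pp4:1
Op 10: fork(P2) -> P3. 5 ppages; refcounts: pp0:4 pp1:1 pp2:3 pp3:3 pp4:1

yes no yes no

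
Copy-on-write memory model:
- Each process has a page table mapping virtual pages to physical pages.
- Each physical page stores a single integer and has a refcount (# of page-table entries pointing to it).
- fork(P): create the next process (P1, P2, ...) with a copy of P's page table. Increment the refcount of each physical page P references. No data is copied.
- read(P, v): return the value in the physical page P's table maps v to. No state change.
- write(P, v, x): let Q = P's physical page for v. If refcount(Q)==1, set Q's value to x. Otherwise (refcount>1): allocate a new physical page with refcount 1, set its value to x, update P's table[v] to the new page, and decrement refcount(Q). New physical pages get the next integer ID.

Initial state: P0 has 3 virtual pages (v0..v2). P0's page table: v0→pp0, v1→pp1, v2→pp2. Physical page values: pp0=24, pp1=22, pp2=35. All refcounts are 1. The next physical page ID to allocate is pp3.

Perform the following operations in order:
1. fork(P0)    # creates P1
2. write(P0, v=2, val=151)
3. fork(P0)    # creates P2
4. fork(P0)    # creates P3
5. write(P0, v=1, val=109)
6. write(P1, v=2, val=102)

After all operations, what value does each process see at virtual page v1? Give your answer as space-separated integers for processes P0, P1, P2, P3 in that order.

Answer: 109 22 22 22

Derivation:
Op 1: fork(P0) -> P1. 3 ppages; refcounts: pp0:2 pp1:2 pp2:2
Op 2: write(P0, v2, 151). refcount(pp2)=2>1 -> COPY to pp3. 4 ppages; refcounts: pp0:2 pp1:2 pp2:1 pp3:1
Op 3: fork(P0) -> P2. 4 ppages; refcounts: pp0:3 pp1:3 pp2:1 pp3:2
Op 4: fork(P0) -> P3. 4 ppages; refcounts: pp0:4 pp1:4 pp2:1 pp3:3
Op 5: write(P0, v1, 109). refcount(pp1)=4>1 -> COPY to pp4. 5 ppages; refcounts: pp0:4 pp1:3 pp2:1 pp3:3 pp4:1
Op 6: write(P1, v2, 102). refcount(pp2)=1 -> write in place. 5 ppages; refcounts: pp0:4 pp1:3 pp2:1 pp3:3 pp4:1
P0: v1 -> pp4 = 109
P1: v1 -> pp1 = 22
P2: v1 -> pp1 = 22
P3: v1 -> pp1 = 22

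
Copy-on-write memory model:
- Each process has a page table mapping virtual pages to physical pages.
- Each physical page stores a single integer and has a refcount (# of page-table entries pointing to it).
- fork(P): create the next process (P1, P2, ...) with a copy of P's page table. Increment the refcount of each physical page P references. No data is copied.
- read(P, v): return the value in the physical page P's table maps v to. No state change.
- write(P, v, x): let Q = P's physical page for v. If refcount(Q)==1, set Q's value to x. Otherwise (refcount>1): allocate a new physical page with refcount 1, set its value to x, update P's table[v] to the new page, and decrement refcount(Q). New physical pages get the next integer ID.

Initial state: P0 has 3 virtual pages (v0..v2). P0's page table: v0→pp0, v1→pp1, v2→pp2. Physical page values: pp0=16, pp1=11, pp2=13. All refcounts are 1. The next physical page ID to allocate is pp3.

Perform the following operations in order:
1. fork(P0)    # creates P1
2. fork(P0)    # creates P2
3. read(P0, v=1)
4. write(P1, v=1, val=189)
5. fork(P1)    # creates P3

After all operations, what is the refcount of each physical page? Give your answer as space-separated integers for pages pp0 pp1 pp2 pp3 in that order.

Answer: 4 2 4 2

Derivation:
Op 1: fork(P0) -> P1. 3 ppages; refcounts: pp0:2 pp1:2 pp2:2
Op 2: fork(P0) -> P2. 3 ppages; refcounts: pp0:3 pp1:3 pp2:3
Op 3: read(P0, v1) -> 11. No state change.
Op 4: write(P1, v1, 189). refcount(pp1)=3>1 -> COPY to pp3. 4 ppages; refcounts: pp0:3 pp1:2 pp2:3 pp3:1
Op 5: fork(P1) -> P3. 4 ppages; refcounts: pp0:4 pp1:2 pp2:4 pp3:2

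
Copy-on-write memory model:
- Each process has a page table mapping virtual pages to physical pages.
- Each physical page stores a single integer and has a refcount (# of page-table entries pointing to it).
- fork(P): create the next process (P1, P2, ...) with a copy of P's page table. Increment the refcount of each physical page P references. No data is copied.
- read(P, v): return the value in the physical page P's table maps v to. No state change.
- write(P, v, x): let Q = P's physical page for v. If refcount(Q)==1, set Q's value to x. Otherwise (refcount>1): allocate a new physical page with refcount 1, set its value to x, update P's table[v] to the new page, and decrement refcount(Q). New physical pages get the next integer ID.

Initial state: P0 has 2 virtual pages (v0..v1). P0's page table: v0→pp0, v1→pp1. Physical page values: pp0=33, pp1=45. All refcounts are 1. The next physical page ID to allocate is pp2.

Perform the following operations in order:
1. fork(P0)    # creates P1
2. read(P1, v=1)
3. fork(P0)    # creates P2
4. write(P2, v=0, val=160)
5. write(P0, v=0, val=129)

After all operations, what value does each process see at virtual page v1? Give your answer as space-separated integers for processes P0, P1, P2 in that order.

Answer: 45 45 45

Derivation:
Op 1: fork(P0) -> P1. 2 ppages; refcounts: pp0:2 pp1:2
Op 2: read(P1, v1) -> 45. No state change.
Op 3: fork(P0) -> P2. 2 ppages; refcounts: pp0:3 pp1:3
Op 4: write(P2, v0, 160). refcount(pp0)=3>1 -> COPY to pp2. 3 ppages; refcounts: pp0:2 pp1:3 pp2:1
Op 5: write(P0, v0, 129). refcount(pp0)=2>1 -> COPY to pp3. 4 ppages; refcounts: pp0:1 pp1:3 pp2:1 pp3:1
P0: v1 -> pp1 = 45
P1: v1 -> pp1 = 45
P2: v1 -> pp1 = 45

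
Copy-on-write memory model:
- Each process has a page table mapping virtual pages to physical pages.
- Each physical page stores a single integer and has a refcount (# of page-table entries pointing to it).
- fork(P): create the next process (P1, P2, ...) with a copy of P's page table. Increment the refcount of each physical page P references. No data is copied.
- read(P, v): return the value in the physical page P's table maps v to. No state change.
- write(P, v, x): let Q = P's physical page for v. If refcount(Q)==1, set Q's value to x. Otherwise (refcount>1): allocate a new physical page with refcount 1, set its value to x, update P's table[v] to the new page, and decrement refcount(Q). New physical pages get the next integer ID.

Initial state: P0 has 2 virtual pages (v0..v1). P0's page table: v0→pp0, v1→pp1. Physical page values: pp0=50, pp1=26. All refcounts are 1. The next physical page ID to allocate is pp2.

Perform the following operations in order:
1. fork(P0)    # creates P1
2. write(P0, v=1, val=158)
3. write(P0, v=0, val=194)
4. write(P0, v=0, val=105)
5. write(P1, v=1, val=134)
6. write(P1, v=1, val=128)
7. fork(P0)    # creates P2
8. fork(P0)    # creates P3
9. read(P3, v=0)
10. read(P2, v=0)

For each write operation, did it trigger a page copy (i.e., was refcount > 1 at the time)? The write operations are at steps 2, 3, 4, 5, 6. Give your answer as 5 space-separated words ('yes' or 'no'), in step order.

Op 1: fork(P0) -> P1. 2 ppages; refcounts: pp0:2 pp1:2
Op 2: write(P0, v1, 158). refcount(pp1)=2>1 -> COPY to pp2. 3 ppages; refcounts: pp0:2 pp1:1 pp2:1
Op 3: write(P0, v0, 194). refcount(pp0)=2>1 -> COPY to pp3. 4 ppages; refcounts: pp0:1 pp1:1 pp2:1 pp3:1
Op 4: write(P0, v0, 105). refcount(pp3)=1 -> write in place. 4 ppages; refcounts: pp0:1 pp1:1 pp2:1 pp3:1
Op 5: write(P1, v1, 134). refcount(pp1)=1 -> write in place. 4 ppages; refcounts: pp0:1 pp1:1 pp2:1 pp3:1
Op 6: write(P1, v1, 128). refcount(pp1)=1 -> write in place. 4 ppages; refcounts: pp0:1 pp1:1 pp2:1 pp3:1
Op 7: fork(P0) -> P2. 4 ppages; refcounts: pp0:1 pp1:1 pp2:2 pp3:2
Op 8: fork(P0) -> P3. 4 ppages; refcounts: pp0:1 pp1:1 pp2:3 pp3:3
Op 9: read(P3, v0) -> 105. No state change.
Op 10: read(P2, v0) -> 105. No state change.

yes yes no no no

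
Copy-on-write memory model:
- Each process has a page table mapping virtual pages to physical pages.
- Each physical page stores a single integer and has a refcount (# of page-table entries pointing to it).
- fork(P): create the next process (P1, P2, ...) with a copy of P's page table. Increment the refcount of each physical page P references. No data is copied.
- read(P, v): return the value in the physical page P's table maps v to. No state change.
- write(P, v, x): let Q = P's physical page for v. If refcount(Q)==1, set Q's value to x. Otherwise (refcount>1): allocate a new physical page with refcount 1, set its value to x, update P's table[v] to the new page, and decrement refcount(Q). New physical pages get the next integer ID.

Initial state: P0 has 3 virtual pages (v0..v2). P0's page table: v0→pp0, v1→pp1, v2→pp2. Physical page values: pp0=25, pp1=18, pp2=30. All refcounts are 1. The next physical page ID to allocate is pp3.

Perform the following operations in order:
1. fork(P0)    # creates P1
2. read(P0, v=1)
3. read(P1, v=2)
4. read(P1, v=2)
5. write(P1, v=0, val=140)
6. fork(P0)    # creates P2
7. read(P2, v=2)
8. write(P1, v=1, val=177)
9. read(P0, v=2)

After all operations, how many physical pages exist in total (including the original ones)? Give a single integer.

Op 1: fork(P0) -> P1. 3 ppages; refcounts: pp0:2 pp1:2 pp2:2
Op 2: read(P0, v1) -> 18. No state change.
Op 3: read(P1, v2) -> 30. No state change.
Op 4: read(P1, v2) -> 30. No state change.
Op 5: write(P1, v0, 140). refcount(pp0)=2>1 -> COPY to pp3. 4 ppages; refcounts: pp0:1 pp1:2 pp2:2 pp3:1
Op 6: fork(P0) -> P2. 4 ppages; refcounts: pp0:2 pp1:3 pp2:3 pp3:1
Op 7: read(P2, v2) -> 30. No state change.
Op 8: write(P1, v1, 177). refcount(pp1)=3>1 -> COPY to pp4. 5 ppages; refcounts: pp0:2 pp1:2 pp2:3 pp3:1 pp4:1
Op 9: read(P0, v2) -> 30. No state change.

Answer: 5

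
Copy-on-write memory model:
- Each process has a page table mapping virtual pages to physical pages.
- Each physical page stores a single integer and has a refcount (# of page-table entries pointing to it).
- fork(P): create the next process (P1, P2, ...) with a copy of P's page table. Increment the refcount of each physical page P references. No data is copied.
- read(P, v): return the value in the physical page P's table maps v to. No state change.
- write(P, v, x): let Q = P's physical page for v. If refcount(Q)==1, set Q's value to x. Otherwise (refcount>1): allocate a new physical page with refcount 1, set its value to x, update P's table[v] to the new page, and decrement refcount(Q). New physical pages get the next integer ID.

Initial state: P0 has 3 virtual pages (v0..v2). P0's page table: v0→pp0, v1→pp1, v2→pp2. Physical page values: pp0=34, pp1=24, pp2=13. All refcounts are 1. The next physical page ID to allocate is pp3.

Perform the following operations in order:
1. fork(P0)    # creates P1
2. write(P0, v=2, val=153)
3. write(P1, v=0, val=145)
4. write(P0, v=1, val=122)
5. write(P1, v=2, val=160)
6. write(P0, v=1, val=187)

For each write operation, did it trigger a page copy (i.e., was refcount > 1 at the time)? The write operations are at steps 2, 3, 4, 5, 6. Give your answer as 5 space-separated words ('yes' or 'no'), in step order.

Op 1: fork(P0) -> P1. 3 ppages; refcounts: pp0:2 pp1:2 pp2:2
Op 2: write(P0, v2, 153). refcount(pp2)=2>1 -> COPY to pp3. 4 ppages; refcounts: pp0:2 pp1:2 pp2:1 pp3:1
Op 3: write(P1, v0, 145). refcount(pp0)=2>1 -> COPY to pp4. 5 ppages; refcounts: pp0:1 pp1:2 pp2:1 pp3:1 pp4:1
Op 4: write(P0, v1, 122). refcount(pp1)=2>1 -> COPY to pp5. 6 ppages; refcounts: pp0:1 pp1:1 pp2:1 pp3:1 pp4:1 pp5:1
Op 5: write(P1, v2, 160). refcount(pp2)=1 -> write in place. 6 ppages; refcounts: pp0:1 pp1:1 pp2:1 pp3:1 pp4:1 pp5:1
Op 6: write(P0, v1, 187). refcount(pp5)=1 -> write in place. 6 ppages; refcounts: pp0:1 pp1:1 pp2:1 pp3:1 pp4:1 pp5:1

yes yes yes no no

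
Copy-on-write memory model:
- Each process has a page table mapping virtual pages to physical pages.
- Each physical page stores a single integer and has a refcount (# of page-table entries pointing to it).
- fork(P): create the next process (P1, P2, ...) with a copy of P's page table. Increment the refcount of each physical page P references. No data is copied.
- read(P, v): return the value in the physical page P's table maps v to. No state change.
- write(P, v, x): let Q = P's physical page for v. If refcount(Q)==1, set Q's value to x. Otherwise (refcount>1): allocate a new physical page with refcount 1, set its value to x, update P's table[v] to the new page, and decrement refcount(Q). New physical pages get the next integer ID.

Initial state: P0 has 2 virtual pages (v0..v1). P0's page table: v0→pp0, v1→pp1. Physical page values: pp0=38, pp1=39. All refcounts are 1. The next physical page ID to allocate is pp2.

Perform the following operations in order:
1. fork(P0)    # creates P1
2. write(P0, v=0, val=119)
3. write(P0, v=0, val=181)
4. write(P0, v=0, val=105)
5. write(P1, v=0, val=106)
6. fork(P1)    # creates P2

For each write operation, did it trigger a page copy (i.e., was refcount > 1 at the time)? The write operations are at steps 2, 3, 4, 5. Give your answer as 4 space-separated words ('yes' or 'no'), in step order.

Op 1: fork(P0) -> P1. 2 ppages; refcounts: pp0:2 pp1:2
Op 2: write(P0, v0, 119). refcount(pp0)=2>1 -> COPY to pp2. 3 ppages; refcounts: pp0:1 pp1:2 pp2:1
Op 3: write(P0, v0, 181). refcount(pp2)=1 -> write in place. 3 ppages; refcounts: pp0:1 pp1:2 pp2:1
Op 4: write(P0, v0, 105). refcount(pp2)=1 -> write in place. 3 ppages; refcounts: pp0:1 pp1:2 pp2:1
Op 5: write(P1, v0, 106). refcount(pp0)=1 -> write in place. 3 ppages; refcounts: pp0:1 pp1:2 pp2:1
Op 6: fork(P1) -> P2. 3 ppages; refcounts: pp0:2 pp1:3 pp2:1

yes no no no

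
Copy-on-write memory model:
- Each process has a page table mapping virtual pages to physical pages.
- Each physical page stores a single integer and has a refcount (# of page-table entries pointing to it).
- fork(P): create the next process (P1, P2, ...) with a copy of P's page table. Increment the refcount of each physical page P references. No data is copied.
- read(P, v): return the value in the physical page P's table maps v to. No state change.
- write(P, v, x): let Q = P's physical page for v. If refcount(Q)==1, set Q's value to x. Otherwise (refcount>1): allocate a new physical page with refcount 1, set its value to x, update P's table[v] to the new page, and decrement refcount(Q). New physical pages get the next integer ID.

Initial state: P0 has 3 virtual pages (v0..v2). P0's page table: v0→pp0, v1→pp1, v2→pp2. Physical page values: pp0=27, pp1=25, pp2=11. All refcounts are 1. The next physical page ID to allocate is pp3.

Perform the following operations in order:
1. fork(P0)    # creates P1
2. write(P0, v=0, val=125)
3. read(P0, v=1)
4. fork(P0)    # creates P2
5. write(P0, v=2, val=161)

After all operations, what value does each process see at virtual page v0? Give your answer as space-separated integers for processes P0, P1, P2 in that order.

Answer: 125 27 125

Derivation:
Op 1: fork(P0) -> P1. 3 ppages; refcounts: pp0:2 pp1:2 pp2:2
Op 2: write(P0, v0, 125). refcount(pp0)=2>1 -> COPY to pp3. 4 ppages; refcounts: pp0:1 pp1:2 pp2:2 pp3:1
Op 3: read(P0, v1) -> 25. No state change.
Op 4: fork(P0) -> P2. 4 ppages; refcounts: pp0:1 pp1:3 pp2:3 pp3:2
Op 5: write(P0, v2, 161). refcount(pp2)=3>1 -> COPY to pp4. 5 ppages; refcounts: pp0:1 pp1:3 pp2:2 pp3:2 pp4:1
P0: v0 -> pp3 = 125
P1: v0 -> pp0 = 27
P2: v0 -> pp3 = 125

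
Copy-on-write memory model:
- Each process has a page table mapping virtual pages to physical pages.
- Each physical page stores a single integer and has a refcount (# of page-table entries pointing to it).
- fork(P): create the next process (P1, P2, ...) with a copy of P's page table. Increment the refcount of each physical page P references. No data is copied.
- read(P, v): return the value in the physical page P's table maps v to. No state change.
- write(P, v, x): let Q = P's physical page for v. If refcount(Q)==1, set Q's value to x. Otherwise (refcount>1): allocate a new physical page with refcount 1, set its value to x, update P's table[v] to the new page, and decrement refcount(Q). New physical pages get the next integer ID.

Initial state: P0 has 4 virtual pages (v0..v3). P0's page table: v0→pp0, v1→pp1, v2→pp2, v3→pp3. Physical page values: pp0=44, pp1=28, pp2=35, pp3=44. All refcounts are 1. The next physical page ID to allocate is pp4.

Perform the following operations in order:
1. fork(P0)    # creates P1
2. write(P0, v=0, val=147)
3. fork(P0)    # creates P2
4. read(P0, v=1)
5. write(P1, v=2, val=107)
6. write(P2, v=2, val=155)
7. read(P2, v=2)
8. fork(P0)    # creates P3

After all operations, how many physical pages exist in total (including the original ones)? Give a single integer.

Op 1: fork(P0) -> P1. 4 ppages; refcounts: pp0:2 pp1:2 pp2:2 pp3:2
Op 2: write(P0, v0, 147). refcount(pp0)=2>1 -> COPY to pp4. 5 ppages; refcounts: pp0:1 pp1:2 pp2:2 pp3:2 pp4:1
Op 3: fork(P0) -> P2. 5 ppages; refcounts: pp0:1 pp1:3 pp2:3 pp3:3 pp4:2
Op 4: read(P0, v1) -> 28. No state change.
Op 5: write(P1, v2, 107). refcount(pp2)=3>1 -> COPY to pp5. 6 ppages; refcounts: pp0:1 pp1:3 pp2:2 pp3:3 pp4:2 pp5:1
Op 6: write(P2, v2, 155). refcount(pp2)=2>1 -> COPY to pp6. 7 ppages; refcounts: pp0:1 pp1:3 pp2:1 pp3:3 pp4:2 pp5:1 pp6:1
Op 7: read(P2, v2) -> 155. No state change.
Op 8: fork(P0) -> P3. 7 ppages; refcounts: pp0:1 pp1:4 pp2:2 pp3:4 pp4:3 pp5:1 pp6:1

Answer: 7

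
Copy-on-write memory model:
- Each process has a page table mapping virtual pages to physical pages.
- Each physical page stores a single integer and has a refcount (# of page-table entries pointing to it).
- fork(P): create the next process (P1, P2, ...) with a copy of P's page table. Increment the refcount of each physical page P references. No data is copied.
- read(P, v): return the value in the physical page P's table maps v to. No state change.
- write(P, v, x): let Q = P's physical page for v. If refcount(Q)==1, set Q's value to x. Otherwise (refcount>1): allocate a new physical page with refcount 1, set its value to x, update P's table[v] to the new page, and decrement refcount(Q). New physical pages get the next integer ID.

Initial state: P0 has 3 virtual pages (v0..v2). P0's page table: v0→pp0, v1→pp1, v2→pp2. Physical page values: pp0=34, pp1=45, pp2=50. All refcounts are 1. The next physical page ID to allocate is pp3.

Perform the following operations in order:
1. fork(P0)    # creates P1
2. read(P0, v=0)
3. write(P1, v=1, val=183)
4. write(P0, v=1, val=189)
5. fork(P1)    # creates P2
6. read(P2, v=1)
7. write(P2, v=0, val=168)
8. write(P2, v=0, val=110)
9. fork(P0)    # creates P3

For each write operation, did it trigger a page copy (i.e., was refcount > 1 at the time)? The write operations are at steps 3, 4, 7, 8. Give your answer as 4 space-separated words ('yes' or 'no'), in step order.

Op 1: fork(P0) -> P1. 3 ppages; refcounts: pp0:2 pp1:2 pp2:2
Op 2: read(P0, v0) -> 34. No state change.
Op 3: write(P1, v1, 183). refcount(pp1)=2>1 -> COPY to pp3. 4 ppages; refcounts: pp0:2 pp1:1 pp2:2 pp3:1
Op 4: write(P0, v1, 189). refcount(pp1)=1 -> write in place. 4 ppages; refcounts: pp0:2 pp1:1 pp2:2 pp3:1
Op 5: fork(P1) -> P2. 4 ppages; refcounts: pp0:3 pp1:1 pp2:3 pp3:2
Op 6: read(P2, v1) -> 183. No state change.
Op 7: write(P2, v0, 168). refcount(pp0)=3>1 -> COPY to pp4. 5 ppages; refcounts: pp0:2 pp1:1 pp2:3 pp3:2 pp4:1
Op 8: write(P2, v0, 110). refcount(pp4)=1 -> write in place. 5 ppages; refcounts: pp0:2 pp1:1 pp2:3 pp3:2 pp4:1
Op 9: fork(P0) -> P3. 5 ppages; refcounts: pp0:3 pp1:2 pp2:4 pp3:2 pp4:1

yes no yes no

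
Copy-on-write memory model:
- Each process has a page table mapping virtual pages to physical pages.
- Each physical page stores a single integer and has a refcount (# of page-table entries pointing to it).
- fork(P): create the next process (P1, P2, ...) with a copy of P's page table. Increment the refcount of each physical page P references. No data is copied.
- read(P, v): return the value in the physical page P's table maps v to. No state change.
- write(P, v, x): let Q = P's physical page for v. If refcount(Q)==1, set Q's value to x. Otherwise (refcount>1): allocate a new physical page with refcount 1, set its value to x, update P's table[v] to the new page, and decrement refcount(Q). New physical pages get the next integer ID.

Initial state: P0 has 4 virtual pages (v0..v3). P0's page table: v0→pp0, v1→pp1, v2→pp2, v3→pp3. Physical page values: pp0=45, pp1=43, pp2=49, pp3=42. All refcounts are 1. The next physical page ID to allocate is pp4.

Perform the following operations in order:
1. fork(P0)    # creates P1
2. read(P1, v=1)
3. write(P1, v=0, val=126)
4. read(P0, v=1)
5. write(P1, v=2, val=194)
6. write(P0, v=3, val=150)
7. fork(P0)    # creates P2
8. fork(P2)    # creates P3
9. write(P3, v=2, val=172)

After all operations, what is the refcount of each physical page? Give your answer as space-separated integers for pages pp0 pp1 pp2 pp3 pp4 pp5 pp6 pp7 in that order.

Answer: 3 4 2 1 1 1 3 1

Derivation:
Op 1: fork(P0) -> P1. 4 ppages; refcounts: pp0:2 pp1:2 pp2:2 pp3:2
Op 2: read(P1, v1) -> 43. No state change.
Op 3: write(P1, v0, 126). refcount(pp0)=2>1 -> COPY to pp4. 5 ppages; refcounts: pp0:1 pp1:2 pp2:2 pp3:2 pp4:1
Op 4: read(P0, v1) -> 43. No state change.
Op 5: write(P1, v2, 194). refcount(pp2)=2>1 -> COPY to pp5. 6 ppages; refcounts: pp0:1 pp1:2 pp2:1 pp3:2 pp4:1 pp5:1
Op 6: write(P0, v3, 150). refcount(pp3)=2>1 -> COPY to pp6. 7 ppages; refcounts: pp0:1 pp1:2 pp2:1 pp3:1 pp4:1 pp5:1 pp6:1
Op 7: fork(P0) -> P2. 7 ppages; refcounts: pp0:2 pp1:3 pp2:2 pp3:1 pp4:1 pp5:1 pp6:2
Op 8: fork(P2) -> P3. 7 ppages; refcounts: pp0:3 pp1:4 pp2:3 pp3:1 pp4:1 pp5:1 pp6:3
Op 9: write(P3, v2, 172). refcount(pp2)=3>1 -> COPY to pp7. 8 ppages; refcounts: pp0:3 pp1:4 pp2:2 pp3:1 pp4:1 pp5:1 pp6:3 pp7:1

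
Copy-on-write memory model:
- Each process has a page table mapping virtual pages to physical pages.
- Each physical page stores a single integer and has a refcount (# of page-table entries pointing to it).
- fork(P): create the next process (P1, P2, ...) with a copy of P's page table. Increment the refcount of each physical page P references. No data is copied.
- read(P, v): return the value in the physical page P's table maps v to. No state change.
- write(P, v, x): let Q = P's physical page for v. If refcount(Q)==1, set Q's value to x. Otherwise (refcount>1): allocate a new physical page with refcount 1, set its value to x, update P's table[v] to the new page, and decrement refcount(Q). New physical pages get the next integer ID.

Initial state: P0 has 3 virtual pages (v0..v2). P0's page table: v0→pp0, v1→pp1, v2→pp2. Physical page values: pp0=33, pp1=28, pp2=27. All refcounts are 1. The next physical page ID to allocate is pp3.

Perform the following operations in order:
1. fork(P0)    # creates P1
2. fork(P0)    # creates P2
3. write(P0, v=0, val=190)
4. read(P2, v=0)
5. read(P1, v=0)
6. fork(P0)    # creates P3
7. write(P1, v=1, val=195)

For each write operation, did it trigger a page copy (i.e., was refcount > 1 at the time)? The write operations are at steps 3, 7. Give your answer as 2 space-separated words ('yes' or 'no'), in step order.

Op 1: fork(P0) -> P1. 3 ppages; refcounts: pp0:2 pp1:2 pp2:2
Op 2: fork(P0) -> P2. 3 ppages; refcounts: pp0:3 pp1:3 pp2:3
Op 3: write(P0, v0, 190). refcount(pp0)=3>1 -> COPY to pp3. 4 ppages; refcounts: pp0:2 pp1:3 pp2:3 pp3:1
Op 4: read(P2, v0) -> 33. No state change.
Op 5: read(P1, v0) -> 33. No state change.
Op 6: fork(P0) -> P3. 4 ppages; refcounts: pp0:2 pp1:4 pp2:4 pp3:2
Op 7: write(P1, v1, 195). refcount(pp1)=4>1 -> COPY to pp4. 5 ppages; refcounts: pp0:2 pp1:3 pp2:4 pp3:2 pp4:1

yes yes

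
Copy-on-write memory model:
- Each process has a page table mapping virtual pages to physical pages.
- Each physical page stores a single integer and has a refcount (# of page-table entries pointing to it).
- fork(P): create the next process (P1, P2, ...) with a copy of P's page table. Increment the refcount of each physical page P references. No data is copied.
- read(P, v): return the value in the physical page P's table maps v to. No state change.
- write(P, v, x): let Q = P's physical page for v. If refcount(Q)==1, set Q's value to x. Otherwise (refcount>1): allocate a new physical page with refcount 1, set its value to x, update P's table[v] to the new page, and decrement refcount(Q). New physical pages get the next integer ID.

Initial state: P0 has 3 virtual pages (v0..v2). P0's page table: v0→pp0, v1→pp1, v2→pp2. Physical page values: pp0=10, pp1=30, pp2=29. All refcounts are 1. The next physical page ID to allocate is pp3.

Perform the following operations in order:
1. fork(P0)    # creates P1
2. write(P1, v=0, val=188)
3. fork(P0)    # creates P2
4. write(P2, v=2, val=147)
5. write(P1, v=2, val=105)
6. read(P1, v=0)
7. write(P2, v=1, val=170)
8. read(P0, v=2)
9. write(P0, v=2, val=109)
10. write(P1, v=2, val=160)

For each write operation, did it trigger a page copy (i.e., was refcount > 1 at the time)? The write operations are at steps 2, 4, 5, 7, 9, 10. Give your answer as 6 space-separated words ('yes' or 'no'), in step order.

Op 1: fork(P0) -> P1. 3 ppages; refcounts: pp0:2 pp1:2 pp2:2
Op 2: write(P1, v0, 188). refcount(pp0)=2>1 -> COPY to pp3. 4 ppages; refcounts: pp0:1 pp1:2 pp2:2 pp3:1
Op 3: fork(P0) -> P2. 4 ppages; refcounts: pp0:2 pp1:3 pp2:3 pp3:1
Op 4: write(P2, v2, 147). refcount(pp2)=3>1 -> COPY to pp4. 5 ppages; refcounts: pp0:2 pp1:3 pp2:2 pp3:1 pp4:1
Op 5: write(P1, v2, 105). refcount(pp2)=2>1 -> COPY to pp5. 6 ppages; refcounts: pp0:2 pp1:3 pp2:1 pp3:1 pp4:1 pp5:1
Op 6: read(P1, v0) -> 188. No state change.
Op 7: write(P2, v1, 170). refcount(pp1)=3>1 -> COPY to pp6. 7 ppages; refcounts: pp0:2 pp1:2 pp2:1 pp3:1 pp4:1 pp5:1 pp6:1
Op 8: read(P0, v2) -> 29. No state change.
Op 9: write(P0, v2, 109). refcount(pp2)=1 -> write in place. 7 ppages; refcounts: pp0:2 pp1:2 pp2:1 pp3:1 pp4:1 pp5:1 pp6:1
Op 10: write(P1, v2, 160). refcount(pp5)=1 -> write in place. 7 ppages; refcounts: pp0:2 pp1:2 pp2:1 pp3:1 pp4:1 pp5:1 pp6:1

yes yes yes yes no no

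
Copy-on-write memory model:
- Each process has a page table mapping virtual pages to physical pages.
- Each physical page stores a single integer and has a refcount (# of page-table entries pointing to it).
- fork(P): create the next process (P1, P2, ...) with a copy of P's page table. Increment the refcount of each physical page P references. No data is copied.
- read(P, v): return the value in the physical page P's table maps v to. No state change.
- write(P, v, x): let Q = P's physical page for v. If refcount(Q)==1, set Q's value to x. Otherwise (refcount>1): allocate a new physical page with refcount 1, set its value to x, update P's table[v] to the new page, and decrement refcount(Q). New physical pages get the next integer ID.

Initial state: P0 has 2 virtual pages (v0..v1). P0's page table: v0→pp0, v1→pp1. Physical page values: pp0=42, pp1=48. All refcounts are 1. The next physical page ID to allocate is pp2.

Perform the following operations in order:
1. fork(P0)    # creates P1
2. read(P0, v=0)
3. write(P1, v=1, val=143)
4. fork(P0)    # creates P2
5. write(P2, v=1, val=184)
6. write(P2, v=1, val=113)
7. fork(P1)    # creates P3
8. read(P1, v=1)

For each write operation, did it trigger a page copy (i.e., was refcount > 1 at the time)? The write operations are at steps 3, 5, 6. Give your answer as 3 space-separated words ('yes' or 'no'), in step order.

Op 1: fork(P0) -> P1. 2 ppages; refcounts: pp0:2 pp1:2
Op 2: read(P0, v0) -> 42. No state change.
Op 3: write(P1, v1, 143). refcount(pp1)=2>1 -> COPY to pp2. 3 ppages; refcounts: pp0:2 pp1:1 pp2:1
Op 4: fork(P0) -> P2. 3 ppages; refcounts: pp0:3 pp1:2 pp2:1
Op 5: write(P2, v1, 184). refcount(pp1)=2>1 -> COPY to pp3. 4 ppages; refcounts: pp0:3 pp1:1 pp2:1 pp3:1
Op 6: write(P2, v1, 113). refcount(pp3)=1 -> write in place. 4 ppages; refcounts: pp0:3 pp1:1 pp2:1 pp3:1
Op 7: fork(P1) -> P3. 4 ppages; refcounts: pp0:4 pp1:1 pp2:2 pp3:1
Op 8: read(P1, v1) -> 143. No state change.

yes yes no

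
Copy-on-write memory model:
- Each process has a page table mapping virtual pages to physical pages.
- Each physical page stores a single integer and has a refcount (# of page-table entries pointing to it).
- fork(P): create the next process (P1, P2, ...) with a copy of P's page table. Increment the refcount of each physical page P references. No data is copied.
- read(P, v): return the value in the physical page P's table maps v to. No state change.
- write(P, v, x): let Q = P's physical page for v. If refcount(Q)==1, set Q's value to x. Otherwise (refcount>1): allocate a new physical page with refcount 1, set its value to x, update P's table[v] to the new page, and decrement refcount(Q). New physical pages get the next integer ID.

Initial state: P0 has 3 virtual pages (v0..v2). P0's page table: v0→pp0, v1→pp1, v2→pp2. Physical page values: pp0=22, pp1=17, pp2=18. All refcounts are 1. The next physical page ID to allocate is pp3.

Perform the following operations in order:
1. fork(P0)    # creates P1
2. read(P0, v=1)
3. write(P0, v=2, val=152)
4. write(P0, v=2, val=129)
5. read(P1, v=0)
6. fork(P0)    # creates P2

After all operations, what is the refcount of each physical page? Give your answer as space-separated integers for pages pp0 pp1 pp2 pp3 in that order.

Op 1: fork(P0) -> P1. 3 ppages; refcounts: pp0:2 pp1:2 pp2:2
Op 2: read(P0, v1) -> 17. No state change.
Op 3: write(P0, v2, 152). refcount(pp2)=2>1 -> COPY to pp3. 4 ppages; refcounts: pp0:2 pp1:2 pp2:1 pp3:1
Op 4: write(P0, v2, 129). refcount(pp3)=1 -> write in place. 4 ppages; refcounts: pp0:2 pp1:2 pp2:1 pp3:1
Op 5: read(P1, v0) -> 22. No state change.
Op 6: fork(P0) -> P2. 4 ppages; refcounts: pp0:3 pp1:3 pp2:1 pp3:2

Answer: 3 3 1 2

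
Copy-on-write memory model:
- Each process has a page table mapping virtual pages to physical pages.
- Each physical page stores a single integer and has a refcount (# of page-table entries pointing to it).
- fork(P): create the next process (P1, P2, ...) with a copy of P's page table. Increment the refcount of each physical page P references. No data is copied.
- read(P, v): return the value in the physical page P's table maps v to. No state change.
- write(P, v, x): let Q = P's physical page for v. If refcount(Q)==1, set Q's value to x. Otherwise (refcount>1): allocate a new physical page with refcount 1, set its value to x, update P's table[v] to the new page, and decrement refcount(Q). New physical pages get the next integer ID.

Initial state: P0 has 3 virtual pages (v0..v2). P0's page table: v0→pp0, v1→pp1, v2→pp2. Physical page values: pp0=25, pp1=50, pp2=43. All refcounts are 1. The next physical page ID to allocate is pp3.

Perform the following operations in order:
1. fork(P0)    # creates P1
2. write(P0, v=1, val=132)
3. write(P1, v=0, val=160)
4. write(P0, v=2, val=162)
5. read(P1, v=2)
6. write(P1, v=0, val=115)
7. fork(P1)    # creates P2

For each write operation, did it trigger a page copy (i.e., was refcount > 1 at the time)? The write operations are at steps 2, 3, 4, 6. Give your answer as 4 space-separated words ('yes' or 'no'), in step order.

Op 1: fork(P0) -> P1. 3 ppages; refcounts: pp0:2 pp1:2 pp2:2
Op 2: write(P0, v1, 132). refcount(pp1)=2>1 -> COPY to pp3. 4 ppages; refcounts: pp0:2 pp1:1 pp2:2 pp3:1
Op 3: write(P1, v0, 160). refcount(pp0)=2>1 -> COPY to pp4. 5 ppages; refcounts: pp0:1 pp1:1 pp2:2 pp3:1 pp4:1
Op 4: write(P0, v2, 162). refcount(pp2)=2>1 -> COPY to pp5. 6 ppages; refcounts: pp0:1 pp1:1 pp2:1 pp3:1 pp4:1 pp5:1
Op 5: read(P1, v2) -> 43. No state change.
Op 6: write(P1, v0, 115). refcount(pp4)=1 -> write in place. 6 ppages; refcounts: pp0:1 pp1:1 pp2:1 pp3:1 pp4:1 pp5:1
Op 7: fork(P1) -> P2. 6 ppages; refcounts: pp0:1 pp1:2 pp2:2 pp3:1 pp4:2 pp5:1

yes yes yes no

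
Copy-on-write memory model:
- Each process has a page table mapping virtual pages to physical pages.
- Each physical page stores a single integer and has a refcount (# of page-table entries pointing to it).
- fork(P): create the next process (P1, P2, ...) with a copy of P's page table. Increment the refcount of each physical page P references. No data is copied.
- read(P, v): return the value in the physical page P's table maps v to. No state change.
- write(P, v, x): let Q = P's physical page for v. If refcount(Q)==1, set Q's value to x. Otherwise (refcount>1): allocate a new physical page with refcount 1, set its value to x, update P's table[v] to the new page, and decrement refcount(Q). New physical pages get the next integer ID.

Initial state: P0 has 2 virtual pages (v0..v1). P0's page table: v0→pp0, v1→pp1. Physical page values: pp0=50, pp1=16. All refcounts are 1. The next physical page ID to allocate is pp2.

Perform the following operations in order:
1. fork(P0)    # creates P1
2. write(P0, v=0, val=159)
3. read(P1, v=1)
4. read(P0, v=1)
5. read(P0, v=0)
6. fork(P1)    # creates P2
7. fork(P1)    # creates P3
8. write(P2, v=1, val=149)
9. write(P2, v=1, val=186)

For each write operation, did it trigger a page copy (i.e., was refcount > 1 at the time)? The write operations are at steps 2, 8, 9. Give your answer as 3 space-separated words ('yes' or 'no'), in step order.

Op 1: fork(P0) -> P1. 2 ppages; refcounts: pp0:2 pp1:2
Op 2: write(P0, v0, 159). refcount(pp0)=2>1 -> COPY to pp2. 3 ppages; refcounts: pp0:1 pp1:2 pp2:1
Op 3: read(P1, v1) -> 16. No state change.
Op 4: read(P0, v1) -> 16. No state change.
Op 5: read(P0, v0) -> 159. No state change.
Op 6: fork(P1) -> P2. 3 ppages; refcounts: pp0:2 pp1:3 pp2:1
Op 7: fork(P1) -> P3. 3 ppages; refcounts: pp0:3 pp1:4 pp2:1
Op 8: write(P2, v1, 149). refcount(pp1)=4>1 -> COPY to pp3. 4 ppages; refcounts: pp0:3 pp1:3 pp2:1 pp3:1
Op 9: write(P2, v1, 186). refcount(pp3)=1 -> write in place. 4 ppages; refcounts: pp0:3 pp1:3 pp2:1 pp3:1

yes yes no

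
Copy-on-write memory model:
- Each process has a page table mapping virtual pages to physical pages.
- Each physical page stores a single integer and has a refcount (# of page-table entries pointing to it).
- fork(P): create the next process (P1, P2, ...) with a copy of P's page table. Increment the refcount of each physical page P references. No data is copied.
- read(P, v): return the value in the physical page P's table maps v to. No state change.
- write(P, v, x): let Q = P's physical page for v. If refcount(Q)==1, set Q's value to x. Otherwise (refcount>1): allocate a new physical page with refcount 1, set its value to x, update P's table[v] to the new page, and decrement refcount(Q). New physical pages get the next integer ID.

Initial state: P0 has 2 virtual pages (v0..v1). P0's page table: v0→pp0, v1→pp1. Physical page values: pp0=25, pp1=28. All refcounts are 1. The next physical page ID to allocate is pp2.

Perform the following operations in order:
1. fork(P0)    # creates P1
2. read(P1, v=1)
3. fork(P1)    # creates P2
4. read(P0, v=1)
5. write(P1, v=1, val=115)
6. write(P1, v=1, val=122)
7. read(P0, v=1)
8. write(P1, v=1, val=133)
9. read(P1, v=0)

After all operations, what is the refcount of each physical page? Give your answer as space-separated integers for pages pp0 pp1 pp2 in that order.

Answer: 3 2 1

Derivation:
Op 1: fork(P0) -> P1. 2 ppages; refcounts: pp0:2 pp1:2
Op 2: read(P1, v1) -> 28. No state change.
Op 3: fork(P1) -> P2. 2 ppages; refcounts: pp0:3 pp1:3
Op 4: read(P0, v1) -> 28. No state change.
Op 5: write(P1, v1, 115). refcount(pp1)=3>1 -> COPY to pp2. 3 ppages; refcounts: pp0:3 pp1:2 pp2:1
Op 6: write(P1, v1, 122). refcount(pp2)=1 -> write in place. 3 ppages; refcounts: pp0:3 pp1:2 pp2:1
Op 7: read(P0, v1) -> 28. No state change.
Op 8: write(P1, v1, 133). refcount(pp2)=1 -> write in place. 3 ppages; refcounts: pp0:3 pp1:2 pp2:1
Op 9: read(P1, v0) -> 25. No state change.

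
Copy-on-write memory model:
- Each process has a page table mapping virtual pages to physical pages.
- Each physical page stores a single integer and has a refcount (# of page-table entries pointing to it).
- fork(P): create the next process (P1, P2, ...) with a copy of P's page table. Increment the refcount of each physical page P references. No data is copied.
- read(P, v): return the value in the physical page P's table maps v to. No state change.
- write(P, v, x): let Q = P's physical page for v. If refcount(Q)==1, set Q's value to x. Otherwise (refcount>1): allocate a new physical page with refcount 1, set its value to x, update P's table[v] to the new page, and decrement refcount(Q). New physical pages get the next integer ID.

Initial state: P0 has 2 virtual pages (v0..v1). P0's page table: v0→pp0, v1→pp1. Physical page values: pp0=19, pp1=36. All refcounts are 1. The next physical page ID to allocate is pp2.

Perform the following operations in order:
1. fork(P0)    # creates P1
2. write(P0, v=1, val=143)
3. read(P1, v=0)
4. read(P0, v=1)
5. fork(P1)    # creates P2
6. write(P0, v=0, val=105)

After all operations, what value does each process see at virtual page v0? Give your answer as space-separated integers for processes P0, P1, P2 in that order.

Answer: 105 19 19

Derivation:
Op 1: fork(P0) -> P1. 2 ppages; refcounts: pp0:2 pp1:2
Op 2: write(P0, v1, 143). refcount(pp1)=2>1 -> COPY to pp2. 3 ppages; refcounts: pp0:2 pp1:1 pp2:1
Op 3: read(P1, v0) -> 19. No state change.
Op 4: read(P0, v1) -> 143. No state change.
Op 5: fork(P1) -> P2. 3 ppages; refcounts: pp0:3 pp1:2 pp2:1
Op 6: write(P0, v0, 105). refcount(pp0)=3>1 -> COPY to pp3. 4 ppages; refcounts: pp0:2 pp1:2 pp2:1 pp3:1
P0: v0 -> pp3 = 105
P1: v0 -> pp0 = 19
P2: v0 -> pp0 = 19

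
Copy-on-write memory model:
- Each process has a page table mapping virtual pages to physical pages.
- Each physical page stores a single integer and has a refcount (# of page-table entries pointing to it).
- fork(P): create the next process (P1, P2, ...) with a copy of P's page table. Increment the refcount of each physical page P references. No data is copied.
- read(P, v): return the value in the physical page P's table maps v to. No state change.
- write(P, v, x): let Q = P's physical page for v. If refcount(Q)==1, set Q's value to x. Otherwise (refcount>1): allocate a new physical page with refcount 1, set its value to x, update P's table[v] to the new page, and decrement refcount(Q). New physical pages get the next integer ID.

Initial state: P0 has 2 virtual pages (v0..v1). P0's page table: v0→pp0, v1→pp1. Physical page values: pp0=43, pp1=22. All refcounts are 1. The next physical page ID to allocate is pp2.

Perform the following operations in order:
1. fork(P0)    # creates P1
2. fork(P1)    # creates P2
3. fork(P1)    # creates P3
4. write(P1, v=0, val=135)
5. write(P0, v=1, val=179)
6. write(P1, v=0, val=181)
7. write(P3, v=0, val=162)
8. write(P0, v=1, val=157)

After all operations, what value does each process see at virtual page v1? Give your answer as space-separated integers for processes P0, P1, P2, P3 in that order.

Op 1: fork(P0) -> P1. 2 ppages; refcounts: pp0:2 pp1:2
Op 2: fork(P1) -> P2. 2 ppages; refcounts: pp0:3 pp1:3
Op 3: fork(P1) -> P3. 2 ppages; refcounts: pp0:4 pp1:4
Op 4: write(P1, v0, 135). refcount(pp0)=4>1 -> COPY to pp2. 3 ppages; refcounts: pp0:3 pp1:4 pp2:1
Op 5: write(P0, v1, 179). refcount(pp1)=4>1 -> COPY to pp3. 4 ppages; refcounts: pp0:3 pp1:3 pp2:1 pp3:1
Op 6: write(P1, v0, 181). refcount(pp2)=1 -> write in place. 4 ppages; refcounts: pp0:3 pp1:3 pp2:1 pp3:1
Op 7: write(P3, v0, 162). refcount(pp0)=3>1 -> COPY to pp4. 5 ppages; refcounts: pp0:2 pp1:3 pp2:1 pp3:1 pp4:1
Op 8: write(P0, v1, 157). refcount(pp3)=1 -> write in place. 5 ppages; refcounts: pp0:2 pp1:3 pp2:1 pp3:1 pp4:1
P0: v1 -> pp3 = 157
P1: v1 -> pp1 = 22
P2: v1 -> pp1 = 22
P3: v1 -> pp1 = 22

Answer: 157 22 22 22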